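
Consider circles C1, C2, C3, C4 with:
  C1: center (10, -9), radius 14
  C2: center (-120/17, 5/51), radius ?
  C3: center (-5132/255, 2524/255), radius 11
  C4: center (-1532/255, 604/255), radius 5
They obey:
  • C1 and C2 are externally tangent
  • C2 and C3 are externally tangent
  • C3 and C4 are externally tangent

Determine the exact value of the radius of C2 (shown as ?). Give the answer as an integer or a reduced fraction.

16/3

1. [ext C1·C2]  r_C2² + 28r_C2 − 1600/9 = 0  ⇒  r_C2 = 16/3 (r>0 drops 1)
2. [ext C2·C3]  r_C2² + 22r_C2 − 1312/9 = 0  ⇒  r_C2 = 16/3 (r>0 drops 1)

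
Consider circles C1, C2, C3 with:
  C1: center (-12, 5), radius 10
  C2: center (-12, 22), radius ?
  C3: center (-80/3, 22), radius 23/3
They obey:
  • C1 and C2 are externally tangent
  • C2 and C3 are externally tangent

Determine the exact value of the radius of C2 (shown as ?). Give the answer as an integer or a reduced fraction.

7

1. [ext C1·C2]  r_C2² + 20r_C2 − 189 = 0  ⇒  r_C2 = 7 (r>0 drops 1)
2. [ext C2·C3]  r_C2² + (46/3)r_C2 − 469/3 = 0  ⇒  r_C2 = 7 (r>0 drops 1)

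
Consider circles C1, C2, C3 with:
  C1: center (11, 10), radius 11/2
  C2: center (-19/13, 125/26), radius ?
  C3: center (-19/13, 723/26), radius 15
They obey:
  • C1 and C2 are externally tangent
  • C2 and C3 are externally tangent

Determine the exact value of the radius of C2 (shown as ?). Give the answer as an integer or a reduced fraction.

1. [ext C1·C2]  r_C2² + 11r_C2 − 152 = 0  ⇒  r_C2 = 8 (r>0 drops 1)
2. [ext C2·C3]  r_C2² + 30r_C2 − 304 = 0  ⇒  r_C2 = 8 (r>0 drops 1)

8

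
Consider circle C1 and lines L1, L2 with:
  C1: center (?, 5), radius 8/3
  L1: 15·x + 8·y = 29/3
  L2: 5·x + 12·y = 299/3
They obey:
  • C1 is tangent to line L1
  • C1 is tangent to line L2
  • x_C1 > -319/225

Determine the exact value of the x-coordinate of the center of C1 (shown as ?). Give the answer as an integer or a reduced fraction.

1. [C1‖L1]  x_C1² + (182/45)x_C1 − 227/45 = 0  ⇒  x_C1 = -227/45 or 1
2. [C1‖L2]  x_C1² − (238/15)x_C1 + 223/15 = 0  ⇒  x_C1 = 1 or 223/15

1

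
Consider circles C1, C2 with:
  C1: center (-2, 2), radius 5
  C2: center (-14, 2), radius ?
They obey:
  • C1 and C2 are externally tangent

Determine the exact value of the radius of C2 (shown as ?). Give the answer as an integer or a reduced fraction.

7

1. [ext C1·C2]  r_C2² + 10r_C2 − 119 = 0  ⇒  r_C2 = 7 (r>0 drops 1)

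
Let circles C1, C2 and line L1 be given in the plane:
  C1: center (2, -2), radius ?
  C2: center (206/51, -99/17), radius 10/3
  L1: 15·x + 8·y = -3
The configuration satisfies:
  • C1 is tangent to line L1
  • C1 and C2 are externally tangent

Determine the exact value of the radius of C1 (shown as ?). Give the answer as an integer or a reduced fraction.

1

1. [C1‖L1]  r_C1² − 1 = 0  ⇒  r_C1 = 1 (r>0 drops 1)
2. [ext C1·C2]  r_C1² + (20/3)r_C1 − 23/3 = 0  ⇒  r_C1 = 1 (r>0 drops 1)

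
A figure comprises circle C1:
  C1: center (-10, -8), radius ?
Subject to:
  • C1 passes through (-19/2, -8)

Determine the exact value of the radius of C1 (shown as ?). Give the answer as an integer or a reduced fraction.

1. [C1∋P]  r_C1² − 1/4 = 0  ⇒  r_C1 = 1/2 (r>0 drops 1)

1/2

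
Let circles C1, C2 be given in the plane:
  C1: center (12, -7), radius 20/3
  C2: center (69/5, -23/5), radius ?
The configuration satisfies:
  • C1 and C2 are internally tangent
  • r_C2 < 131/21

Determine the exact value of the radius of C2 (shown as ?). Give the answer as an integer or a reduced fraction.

11/3

1. [int C1,C2]  r_C2² − (40/3)r_C2 + 319/9 = 0  ⇒  r_C2 = 11/3 or 29/3
2. given r_C2 < 131/21: keep 11/3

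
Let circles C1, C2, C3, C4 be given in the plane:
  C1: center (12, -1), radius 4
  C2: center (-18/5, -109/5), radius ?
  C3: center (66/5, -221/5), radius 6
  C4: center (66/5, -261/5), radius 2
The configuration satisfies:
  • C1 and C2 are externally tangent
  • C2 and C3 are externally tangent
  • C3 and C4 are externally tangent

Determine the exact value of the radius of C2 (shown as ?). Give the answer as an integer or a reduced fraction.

1. [ext C1·C2]  r_C2² + 8r_C2 − 660 = 0  ⇒  r_C2 = 22 (r>0 drops 1)
2. [ext C2·C3]  r_C2² + 12r_C2 − 748 = 0  ⇒  r_C2 = 22 (r>0 drops 1)

22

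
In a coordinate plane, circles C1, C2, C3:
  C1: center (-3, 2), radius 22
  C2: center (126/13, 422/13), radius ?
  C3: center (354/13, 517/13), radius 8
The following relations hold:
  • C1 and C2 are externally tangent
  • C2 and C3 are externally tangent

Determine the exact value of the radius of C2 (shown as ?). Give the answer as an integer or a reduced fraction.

1. [ext C1·C2]  r_C2² + 44r_C2 − 605 = 0  ⇒  r_C2 = 11 (r>0 drops 1)
2. [ext C2·C3]  r_C2² + 16r_C2 − 297 = 0  ⇒  r_C2 = 11 (r>0 drops 1)

11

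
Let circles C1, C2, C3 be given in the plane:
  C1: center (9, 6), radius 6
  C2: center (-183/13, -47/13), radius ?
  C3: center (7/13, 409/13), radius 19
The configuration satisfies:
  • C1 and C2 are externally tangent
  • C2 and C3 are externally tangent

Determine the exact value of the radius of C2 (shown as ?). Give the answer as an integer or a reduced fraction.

1. [ext C1·C2]  r_C2² + 12r_C2 − 589 = 0  ⇒  r_C2 = 19 (r>0 drops 1)
2. [ext C2·C3]  r_C2² + 38r_C2 − 1083 = 0  ⇒  r_C2 = 19 (r>0 drops 1)

19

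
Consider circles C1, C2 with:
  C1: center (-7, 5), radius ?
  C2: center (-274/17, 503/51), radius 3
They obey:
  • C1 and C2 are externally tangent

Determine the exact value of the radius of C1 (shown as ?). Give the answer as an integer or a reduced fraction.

1. [ext C1·C2]  r_C1² + 6r_C1 − 880/9 = 0  ⇒  r_C1 = 22/3 (r>0 drops 1)

22/3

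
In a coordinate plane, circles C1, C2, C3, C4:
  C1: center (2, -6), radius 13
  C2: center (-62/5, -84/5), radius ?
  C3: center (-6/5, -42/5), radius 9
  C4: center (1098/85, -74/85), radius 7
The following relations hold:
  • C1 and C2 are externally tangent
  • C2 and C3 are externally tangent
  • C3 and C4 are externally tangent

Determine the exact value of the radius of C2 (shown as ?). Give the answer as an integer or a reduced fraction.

5

1. [ext C1·C2]  r_C2² + 26r_C2 − 155 = 0  ⇒  r_C2 = 5 (r>0 drops 1)
2. [ext C2·C3]  r_C2² + 18r_C2 − 115 = 0  ⇒  r_C2 = 5 (r>0 drops 1)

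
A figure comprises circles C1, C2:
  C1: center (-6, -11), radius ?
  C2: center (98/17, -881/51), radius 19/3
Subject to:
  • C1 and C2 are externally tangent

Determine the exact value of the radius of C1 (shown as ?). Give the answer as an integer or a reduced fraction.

1. [ext C1·C2]  r_C1² + (38/3)r_C1 − 413/3 = 0  ⇒  r_C1 = 7 (r>0 drops 1)

7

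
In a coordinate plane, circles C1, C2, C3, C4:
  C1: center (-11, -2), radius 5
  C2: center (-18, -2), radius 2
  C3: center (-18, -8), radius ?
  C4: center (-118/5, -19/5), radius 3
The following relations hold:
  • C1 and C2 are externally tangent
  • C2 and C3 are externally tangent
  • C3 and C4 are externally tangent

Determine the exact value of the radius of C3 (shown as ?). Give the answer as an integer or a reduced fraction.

1. [ext C2·C3]  r_C3² + 4r_C3 − 32 = 0  ⇒  r_C3 = 4 (r>0 drops 1)
2. [ext C3·C4]  r_C3² + 6r_C3 − 40 = 0  ⇒  r_C3 = 4 (r>0 drops 1)

4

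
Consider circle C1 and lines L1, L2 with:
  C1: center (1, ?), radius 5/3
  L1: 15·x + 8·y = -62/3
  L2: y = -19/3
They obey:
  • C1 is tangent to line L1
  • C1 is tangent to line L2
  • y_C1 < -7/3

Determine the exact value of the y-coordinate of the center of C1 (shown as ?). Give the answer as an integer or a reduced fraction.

1. [C1‖L1]  y_C1² + (107/12)y_C1 + 22/3 = 0  ⇒  y_C1 = -8 or -11/12
2. [C1‖L2]  y_C1² + (38/3)y_C1 + 112/3 = 0  ⇒  y_C1 = -8 or -14/3

-8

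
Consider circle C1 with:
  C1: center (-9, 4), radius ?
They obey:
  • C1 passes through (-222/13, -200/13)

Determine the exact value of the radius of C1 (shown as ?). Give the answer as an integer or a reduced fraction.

21

1. [C1∋P]  r_C1² − 441 = 0  ⇒  r_C1 = 21 (r>0 drops 1)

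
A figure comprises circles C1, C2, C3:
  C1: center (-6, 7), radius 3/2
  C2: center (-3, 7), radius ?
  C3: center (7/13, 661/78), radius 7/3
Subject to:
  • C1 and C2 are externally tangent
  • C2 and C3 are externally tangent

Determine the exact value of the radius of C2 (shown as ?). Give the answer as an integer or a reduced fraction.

1. [ext C1·C2]  r_C2² + 3r_C2 − 27/4 = 0  ⇒  r_C2 = 3/2 (r>0 drops 1)
2. [ext C2·C3]  r_C2² + (14/3)r_C2 − 37/4 = 0  ⇒  r_C2 = 3/2 (r>0 drops 1)

3/2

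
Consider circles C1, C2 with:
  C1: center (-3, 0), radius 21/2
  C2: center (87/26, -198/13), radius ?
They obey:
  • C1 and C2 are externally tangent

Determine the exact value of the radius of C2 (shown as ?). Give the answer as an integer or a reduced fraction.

1. [ext C1·C2]  r_C2² + 21r_C2 − 162 = 0  ⇒  r_C2 = 6 (r>0 drops 1)

6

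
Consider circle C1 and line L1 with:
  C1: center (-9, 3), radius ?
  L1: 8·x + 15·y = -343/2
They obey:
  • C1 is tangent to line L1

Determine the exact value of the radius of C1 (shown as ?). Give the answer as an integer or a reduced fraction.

17/2

1. [C1‖L1]  r_C1² − 289/4 = 0  ⇒  r_C1 = 17/2 (r>0 drops 1)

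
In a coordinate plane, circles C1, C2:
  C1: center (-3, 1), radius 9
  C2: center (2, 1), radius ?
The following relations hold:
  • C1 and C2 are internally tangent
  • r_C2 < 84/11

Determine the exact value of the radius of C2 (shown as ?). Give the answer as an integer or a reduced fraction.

1. [int C1,C2]  r_C2² − 18r_C2 + 56 = 0  ⇒  r_C2 = 4 or 14
2. given r_C2 < 84/11: keep 4

4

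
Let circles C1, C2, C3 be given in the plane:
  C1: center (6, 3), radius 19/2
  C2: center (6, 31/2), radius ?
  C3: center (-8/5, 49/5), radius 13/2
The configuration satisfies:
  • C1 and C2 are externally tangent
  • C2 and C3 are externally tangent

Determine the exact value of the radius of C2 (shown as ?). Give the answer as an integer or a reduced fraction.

1. [ext C1·C2]  r_C2² + 19r_C2 − 66 = 0  ⇒  r_C2 = 3 (r>0 drops 1)
2. [ext C2·C3]  r_C2² + 13r_C2 − 48 = 0  ⇒  r_C2 = 3 (r>0 drops 1)

3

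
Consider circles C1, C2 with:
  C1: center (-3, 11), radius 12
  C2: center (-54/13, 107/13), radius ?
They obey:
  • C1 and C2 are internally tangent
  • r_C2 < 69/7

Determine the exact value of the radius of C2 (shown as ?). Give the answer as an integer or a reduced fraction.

1. [int C1,C2]  r_C2² − 24r_C2 + 135 = 0  ⇒  r_C2 = 9 or 15
2. given r_C2 < 69/7: keep 9

9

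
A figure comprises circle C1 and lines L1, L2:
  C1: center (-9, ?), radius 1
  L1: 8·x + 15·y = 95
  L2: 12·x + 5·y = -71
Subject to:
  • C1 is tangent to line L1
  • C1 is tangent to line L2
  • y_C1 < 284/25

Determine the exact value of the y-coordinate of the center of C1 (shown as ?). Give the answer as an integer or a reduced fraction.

10

1. [C1‖L1]  y_C1² − (334/15)y_C1 + 368/3 = 0  ⇒  y_C1 = 10 or 184/15
2. [C1‖L2]  y_C1² − (74/5)y_C1 + 48 = 0  ⇒  y_C1 = 24/5 or 10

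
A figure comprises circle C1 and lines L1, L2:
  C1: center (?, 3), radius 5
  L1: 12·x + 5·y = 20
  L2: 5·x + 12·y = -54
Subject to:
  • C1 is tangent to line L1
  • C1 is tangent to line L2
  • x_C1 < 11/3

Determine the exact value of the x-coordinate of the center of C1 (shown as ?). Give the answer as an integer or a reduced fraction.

1. [C1‖L1]  x_C1² − (5/6)x_C1 − 175/6 = 0  ⇒  x_C1 = -5 or 35/6
2. [C1‖L2]  x_C1² + 36x_C1 + 155 = 0  ⇒  x_C1 = -31 or -5

-5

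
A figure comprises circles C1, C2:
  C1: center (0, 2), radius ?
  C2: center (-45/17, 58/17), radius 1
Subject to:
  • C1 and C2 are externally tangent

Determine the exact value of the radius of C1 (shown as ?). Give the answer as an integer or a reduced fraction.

2

1. [ext C1·C2]  r_C1² + 2r_C1 − 8 = 0  ⇒  r_C1 = 2 (r>0 drops 1)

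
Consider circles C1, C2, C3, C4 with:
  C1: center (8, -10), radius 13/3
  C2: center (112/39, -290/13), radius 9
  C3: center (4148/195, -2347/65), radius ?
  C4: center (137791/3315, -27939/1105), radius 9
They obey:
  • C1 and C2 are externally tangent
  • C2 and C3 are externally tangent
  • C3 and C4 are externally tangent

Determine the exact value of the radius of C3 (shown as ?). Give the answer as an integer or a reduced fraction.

1. [ext C2·C3]  r_C3² + 18r_C3 − 448 = 0  ⇒  r_C3 = 14 (r>0 drops 1)
2. [ext C3·C4]  r_C3² + 18r_C3 − 448 = 0  ⇒  r_C3 = 14 (r>0 drops 1)

14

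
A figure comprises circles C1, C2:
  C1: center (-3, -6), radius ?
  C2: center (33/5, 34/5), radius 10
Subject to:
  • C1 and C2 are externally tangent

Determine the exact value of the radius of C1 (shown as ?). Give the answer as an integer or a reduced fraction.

1. [ext C1·C2]  r_C1² + 20r_C1 − 156 = 0  ⇒  r_C1 = 6 (r>0 drops 1)

6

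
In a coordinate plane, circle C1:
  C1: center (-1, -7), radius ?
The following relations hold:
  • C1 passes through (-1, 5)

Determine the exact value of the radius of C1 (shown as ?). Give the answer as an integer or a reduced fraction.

12

1. [C1∋P]  r_C1² − 144 = 0  ⇒  r_C1 = 12 (r>0 drops 1)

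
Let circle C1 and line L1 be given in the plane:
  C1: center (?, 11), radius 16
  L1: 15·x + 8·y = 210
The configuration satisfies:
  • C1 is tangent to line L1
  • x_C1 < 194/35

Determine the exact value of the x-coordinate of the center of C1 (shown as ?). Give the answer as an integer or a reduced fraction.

1. [C1‖L1]  x_C1² − (244/15)x_C1 − 788/3 = 0  ⇒  x_C1 = -10 or 394/15
2. given x_C1 < 194/35: keep -10

-10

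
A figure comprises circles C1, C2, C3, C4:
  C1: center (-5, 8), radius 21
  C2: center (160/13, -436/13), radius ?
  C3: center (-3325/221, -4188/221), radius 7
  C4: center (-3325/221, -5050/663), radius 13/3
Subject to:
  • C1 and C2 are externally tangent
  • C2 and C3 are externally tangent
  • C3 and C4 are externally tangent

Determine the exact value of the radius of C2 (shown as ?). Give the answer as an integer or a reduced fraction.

1. [ext C1·C2]  r_C2² + 42r_C2 − 1584 = 0  ⇒  r_C2 = 24 (r>0 drops 1)
2. [ext C2·C3]  r_C2² + 14r_C2 − 912 = 0  ⇒  r_C2 = 24 (r>0 drops 1)

24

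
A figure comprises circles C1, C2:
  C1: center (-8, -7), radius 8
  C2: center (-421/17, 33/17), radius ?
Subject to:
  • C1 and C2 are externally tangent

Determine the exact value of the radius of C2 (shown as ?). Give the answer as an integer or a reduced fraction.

1. [ext C1·C2]  r_C2² + 16r_C2 − 297 = 0  ⇒  r_C2 = 11 (r>0 drops 1)

11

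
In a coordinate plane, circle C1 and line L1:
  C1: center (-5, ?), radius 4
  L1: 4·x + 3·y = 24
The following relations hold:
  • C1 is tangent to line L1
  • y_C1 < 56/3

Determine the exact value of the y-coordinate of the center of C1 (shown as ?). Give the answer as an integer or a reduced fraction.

1. [C1‖L1]  y_C1² − (88/3)y_C1 + 512/3 = 0  ⇒  y_C1 = 8 or 64/3
2. given y_C1 < 56/3: keep 8

8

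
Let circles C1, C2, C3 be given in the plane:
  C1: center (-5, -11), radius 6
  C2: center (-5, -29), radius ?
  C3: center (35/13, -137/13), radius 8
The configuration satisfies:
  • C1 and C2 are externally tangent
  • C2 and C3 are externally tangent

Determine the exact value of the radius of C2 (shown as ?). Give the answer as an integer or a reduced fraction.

12

1. [ext C1·C2]  r_C2² + 12r_C2 − 288 = 0  ⇒  r_C2 = 12 (r>0 drops 1)
2. [ext C2·C3]  r_C2² + 16r_C2 − 336 = 0  ⇒  r_C2 = 12 (r>0 drops 1)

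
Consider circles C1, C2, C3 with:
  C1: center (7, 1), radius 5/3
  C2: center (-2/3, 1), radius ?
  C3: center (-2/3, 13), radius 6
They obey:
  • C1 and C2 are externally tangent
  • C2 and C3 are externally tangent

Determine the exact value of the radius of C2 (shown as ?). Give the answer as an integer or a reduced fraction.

1. [ext C1·C2]  r_C2² + (10/3)r_C2 − 56 = 0  ⇒  r_C2 = 6 (r>0 drops 1)
2. [ext C2·C3]  r_C2² + 12r_C2 − 108 = 0  ⇒  r_C2 = 6 (r>0 drops 1)

6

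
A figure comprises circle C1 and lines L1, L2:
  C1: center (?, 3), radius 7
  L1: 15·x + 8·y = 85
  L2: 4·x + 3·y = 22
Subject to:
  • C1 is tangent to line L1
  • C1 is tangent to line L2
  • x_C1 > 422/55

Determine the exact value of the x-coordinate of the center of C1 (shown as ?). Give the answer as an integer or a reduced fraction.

12

1. [C1‖L1]  x_C1² − (122/15)x_C1 − 232/5 = 0  ⇒  x_C1 = -58/15 or 12
2. [C1‖L2]  x_C1² − (13/2)x_C1 − 66 = 0  ⇒  x_C1 = -11/2 or 12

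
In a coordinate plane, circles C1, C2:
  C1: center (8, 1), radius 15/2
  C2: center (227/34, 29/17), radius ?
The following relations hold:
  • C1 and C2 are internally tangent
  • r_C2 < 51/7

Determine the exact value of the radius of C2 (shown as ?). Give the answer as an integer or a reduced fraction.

1. [int C1,C2]  r_C2² − 15r_C2 + 54 = 0  ⇒  r_C2 = 6 or 9
2. given r_C2 < 51/7: keep 6

6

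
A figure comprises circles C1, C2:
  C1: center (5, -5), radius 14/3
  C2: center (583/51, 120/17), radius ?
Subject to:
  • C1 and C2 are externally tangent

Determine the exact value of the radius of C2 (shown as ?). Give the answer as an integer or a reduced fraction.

1. [ext C1·C2]  r_C2² + (28/3)r_C2 − 165 = 0  ⇒  r_C2 = 9 (r>0 drops 1)

9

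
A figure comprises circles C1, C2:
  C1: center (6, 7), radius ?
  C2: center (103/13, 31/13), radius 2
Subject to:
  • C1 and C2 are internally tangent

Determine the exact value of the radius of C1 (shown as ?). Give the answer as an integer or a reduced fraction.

1. [int C1,C2]  r_C1² − 4r_C1 − 21 = 0  ⇒  r_C1 = 7 (r>0 drops 1)

7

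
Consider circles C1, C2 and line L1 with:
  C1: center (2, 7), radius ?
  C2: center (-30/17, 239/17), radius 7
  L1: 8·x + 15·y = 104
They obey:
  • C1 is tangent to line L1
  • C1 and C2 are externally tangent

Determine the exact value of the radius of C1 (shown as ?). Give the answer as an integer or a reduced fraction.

1

1. [C1‖L1]  r_C1² − 1 = 0  ⇒  r_C1 = 1 (r>0 drops 1)
2. [ext C1·C2]  r_C1² + 14r_C1 − 15 = 0  ⇒  r_C1 = 1 (r>0 drops 1)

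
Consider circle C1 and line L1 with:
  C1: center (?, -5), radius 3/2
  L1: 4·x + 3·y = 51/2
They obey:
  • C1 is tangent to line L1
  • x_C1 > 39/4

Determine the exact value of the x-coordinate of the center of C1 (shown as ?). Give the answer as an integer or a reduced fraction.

1. [C1‖L1]  x_C1² − (81/4)x_C1 + 99 = 0  ⇒  x_C1 = 33/4 or 12
2. given x_C1 > 39/4: keep 12

12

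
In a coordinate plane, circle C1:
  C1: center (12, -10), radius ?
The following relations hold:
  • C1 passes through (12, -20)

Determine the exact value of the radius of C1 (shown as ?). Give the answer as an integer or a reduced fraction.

10

1. [C1∋P]  r_C1² − 100 = 0  ⇒  r_C1 = 10 (r>0 drops 1)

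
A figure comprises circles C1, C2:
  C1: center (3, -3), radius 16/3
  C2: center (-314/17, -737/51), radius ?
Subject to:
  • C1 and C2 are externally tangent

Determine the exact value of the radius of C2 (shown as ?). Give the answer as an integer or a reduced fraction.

1. [ext C1·C2]  r_C2² + (32/3)r_C2 − 1691/3 = 0  ⇒  r_C2 = 19 (r>0 drops 1)

19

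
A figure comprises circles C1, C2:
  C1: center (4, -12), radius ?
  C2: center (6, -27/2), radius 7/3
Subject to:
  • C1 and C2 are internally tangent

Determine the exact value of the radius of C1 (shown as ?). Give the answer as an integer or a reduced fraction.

1. [int C1,C2]  r_C1² − (14/3)r_C1 − 29/36 = 0  ⇒  r_C1 = 29/6 (r>0 drops 1)

29/6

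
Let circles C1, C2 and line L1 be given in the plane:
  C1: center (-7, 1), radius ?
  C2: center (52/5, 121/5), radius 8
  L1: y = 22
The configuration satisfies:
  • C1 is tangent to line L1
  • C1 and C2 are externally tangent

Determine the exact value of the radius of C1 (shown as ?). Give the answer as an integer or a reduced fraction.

1. [C1‖L1]  r_C1² − 441 = 0  ⇒  r_C1 = 21 (r>0 drops 1)
2. [ext C1·C2]  r_C1² + 16r_C1 − 777 = 0  ⇒  r_C1 = 21 (r>0 drops 1)

21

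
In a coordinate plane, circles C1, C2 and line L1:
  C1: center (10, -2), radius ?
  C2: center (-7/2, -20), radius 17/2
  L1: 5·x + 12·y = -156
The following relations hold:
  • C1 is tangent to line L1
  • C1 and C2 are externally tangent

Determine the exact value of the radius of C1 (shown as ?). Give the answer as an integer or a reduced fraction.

14

1. [C1‖L1]  r_C1² − 196 = 0  ⇒  r_C1 = 14 (r>0 drops 1)
2. [ext C1·C2]  r_C1² + 17r_C1 − 434 = 0  ⇒  r_C1 = 14 (r>0 drops 1)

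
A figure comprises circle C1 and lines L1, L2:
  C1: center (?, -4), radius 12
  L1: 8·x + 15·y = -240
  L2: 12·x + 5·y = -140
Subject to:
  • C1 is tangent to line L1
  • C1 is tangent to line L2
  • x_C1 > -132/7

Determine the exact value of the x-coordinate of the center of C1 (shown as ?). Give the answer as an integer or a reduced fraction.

1. [C1‖L1]  x_C1² + 45x_C1 − 144 = 0  ⇒  x_C1 = -48 or 3
2. [C1‖L2]  x_C1² + 20x_C1 − 69 = 0  ⇒  x_C1 = -23 or 3

3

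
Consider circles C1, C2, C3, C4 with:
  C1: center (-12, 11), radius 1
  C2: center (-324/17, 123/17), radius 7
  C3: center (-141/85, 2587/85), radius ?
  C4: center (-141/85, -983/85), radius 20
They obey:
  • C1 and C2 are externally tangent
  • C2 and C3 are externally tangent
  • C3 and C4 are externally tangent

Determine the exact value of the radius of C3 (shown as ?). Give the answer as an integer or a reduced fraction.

22

1. [ext C2·C3]  r_C3² + 14r_C3 − 792 = 0  ⇒  r_C3 = 22 (r>0 drops 1)
2. [ext C3·C4]  r_C3² + 40r_C3 − 1364 = 0  ⇒  r_C3 = 22 (r>0 drops 1)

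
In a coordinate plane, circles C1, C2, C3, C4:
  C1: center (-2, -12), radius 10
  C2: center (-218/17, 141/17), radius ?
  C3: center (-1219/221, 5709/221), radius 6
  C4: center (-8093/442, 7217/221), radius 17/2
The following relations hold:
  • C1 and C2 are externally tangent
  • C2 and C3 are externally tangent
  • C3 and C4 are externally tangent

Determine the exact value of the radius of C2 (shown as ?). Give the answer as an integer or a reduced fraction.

1. [ext C1·C2]  r_C2² + 20r_C2 − 429 = 0  ⇒  r_C2 = 13 (r>0 drops 1)
2. [ext C2·C3]  r_C2² + 12r_C2 − 325 = 0  ⇒  r_C2 = 13 (r>0 drops 1)

13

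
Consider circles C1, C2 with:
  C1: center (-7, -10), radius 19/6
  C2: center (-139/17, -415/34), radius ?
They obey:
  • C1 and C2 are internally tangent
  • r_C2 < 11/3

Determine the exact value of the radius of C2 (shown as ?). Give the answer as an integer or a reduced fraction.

1. [int C1,C2]  r_C2² − (19/3)r_C2 + 34/9 = 0  ⇒  r_C2 = 2/3 or 17/3
2. given r_C2 < 11/3: keep 2/3

2/3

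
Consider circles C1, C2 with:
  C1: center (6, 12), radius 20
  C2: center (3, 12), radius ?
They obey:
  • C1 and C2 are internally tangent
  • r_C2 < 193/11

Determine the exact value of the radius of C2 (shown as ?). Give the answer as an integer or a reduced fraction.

17

1. [int C1,C2]  r_C2² − 40r_C2 + 391 = 0  ⇒  r_C2 = 17 or 23
2. given r_C2 < 193/11: keep 17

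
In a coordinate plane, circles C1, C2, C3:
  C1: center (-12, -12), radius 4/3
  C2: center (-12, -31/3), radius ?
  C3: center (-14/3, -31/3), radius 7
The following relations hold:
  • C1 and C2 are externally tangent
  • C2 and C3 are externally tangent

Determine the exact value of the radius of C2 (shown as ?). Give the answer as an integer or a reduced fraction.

1/3

1. [ext C1·C2]  r_C2² + (8/3)r_C2 − 1 = 0  ⇒  r_C2 = 1/3 (r>0 drops 1)
2. [ext C2·C3]  r_C2² + 14r_C2 − 43/9 = 0  ⇒  r_C2 = 1/3 (r>0 drops 1)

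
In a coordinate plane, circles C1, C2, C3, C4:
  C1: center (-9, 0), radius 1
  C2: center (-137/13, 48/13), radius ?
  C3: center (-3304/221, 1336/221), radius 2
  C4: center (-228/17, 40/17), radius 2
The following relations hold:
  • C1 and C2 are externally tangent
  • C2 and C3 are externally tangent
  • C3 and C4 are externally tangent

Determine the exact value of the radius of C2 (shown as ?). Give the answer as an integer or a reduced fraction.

1. [ext C1·C2]  r_C2² + 2r_C2 − 15 = 0  ⇒  r_C2 = 3 (r>0 drops 1)
2. [ext C2·C3]  r_C2² + 4r_C2 − 21 = 0  ⇒  r_C2 = 3 (r>0 drops 1)

3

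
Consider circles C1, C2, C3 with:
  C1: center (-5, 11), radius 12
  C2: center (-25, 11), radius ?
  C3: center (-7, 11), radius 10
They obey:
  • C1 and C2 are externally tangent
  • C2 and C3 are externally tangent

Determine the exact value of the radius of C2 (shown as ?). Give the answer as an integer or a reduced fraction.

1. [ext C1·C2]  r_C2² + 24r_C2 − 256 = 0  ⇒  r_C2 = 8 (r>0 drops 1)
2. [ext C2·C3]  r_C2² + 20r_C2 − 224 = 0  ⇒  r_C2 = 8 (r>0 drops 1)

8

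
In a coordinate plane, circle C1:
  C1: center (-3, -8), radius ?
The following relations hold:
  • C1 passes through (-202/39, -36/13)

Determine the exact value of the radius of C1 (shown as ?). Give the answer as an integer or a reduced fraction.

1. [C1∋P]  r_C1² − 289/9 = 0  ⇒  r_C1 = 17/3 (r>0 drops 1)

17/3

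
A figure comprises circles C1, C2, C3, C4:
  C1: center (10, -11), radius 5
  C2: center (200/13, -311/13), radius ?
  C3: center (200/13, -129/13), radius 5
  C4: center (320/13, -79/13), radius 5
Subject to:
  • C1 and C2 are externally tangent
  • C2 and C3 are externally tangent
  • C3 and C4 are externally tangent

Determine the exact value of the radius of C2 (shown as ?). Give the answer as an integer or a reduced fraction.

9

1. [ext C1·C2]  r_C2² + 10r_C2 − 171 = 0  ⇒  r_C2 = 9 (r>0 drops 1)
2. [ext C2·C3]  r_C2² + 10r_C2 − 171 = 0  ⇒  r_C2 = 9 (r>0 drops 1)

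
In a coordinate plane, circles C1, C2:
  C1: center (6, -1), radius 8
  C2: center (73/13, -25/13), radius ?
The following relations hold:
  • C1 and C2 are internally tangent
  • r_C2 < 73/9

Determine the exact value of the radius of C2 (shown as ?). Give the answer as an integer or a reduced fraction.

1. [int C1,C2]  r_C2² − 16r_C2 + 63 = 0  ⇒  r_C2 = 7 or 9
2. given r_C2 < 73/9: keep 7

7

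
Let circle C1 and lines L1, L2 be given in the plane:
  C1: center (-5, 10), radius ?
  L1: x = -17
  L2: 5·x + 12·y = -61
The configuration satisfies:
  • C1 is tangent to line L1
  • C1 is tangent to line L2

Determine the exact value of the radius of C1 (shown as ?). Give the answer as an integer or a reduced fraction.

12

1. [C1‖L1]  r_C1² − 144 = 0  ⇒  r_C1 = 12 (r>0 drops 1)
2. [C1‖L2]  r_C1² − 144 = 0  ⇒  r_C1 = 12 (r>0 drops 1)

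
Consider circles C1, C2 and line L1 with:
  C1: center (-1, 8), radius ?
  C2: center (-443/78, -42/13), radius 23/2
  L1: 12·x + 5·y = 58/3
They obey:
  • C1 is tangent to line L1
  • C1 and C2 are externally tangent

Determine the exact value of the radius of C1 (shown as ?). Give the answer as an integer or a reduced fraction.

1. [C1‖L1]  r_C1² − 4/9 = 0  ⇒  r_C1 = 2/3 (r>0 drops 1)
2. [ext C1·C2]  r_C1² + 23r_C1 − 142/9 = 0  ⇒  r_C1 = 2/3 (r>0 drops 1)

2/3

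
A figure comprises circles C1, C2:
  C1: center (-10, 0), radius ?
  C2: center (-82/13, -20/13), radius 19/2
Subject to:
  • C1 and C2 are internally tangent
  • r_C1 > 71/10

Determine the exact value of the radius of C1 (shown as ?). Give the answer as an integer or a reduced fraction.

1. [int C1,C2]  r_C1² − 19r_C1 + 297/4 = 0  ⇒  r_C1 = 11/2 or 27/2
2. given r_C1 > 71/10: keep 27/2

27/2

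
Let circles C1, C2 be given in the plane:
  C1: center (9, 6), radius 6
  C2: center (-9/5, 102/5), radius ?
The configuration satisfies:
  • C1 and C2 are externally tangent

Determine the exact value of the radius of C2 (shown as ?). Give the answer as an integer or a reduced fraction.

1. [ext C1·C2]  r_C2² + 12r_C2 − 288 = 0  ⇒  r_C2 = 12 (r>0 drops 1)

12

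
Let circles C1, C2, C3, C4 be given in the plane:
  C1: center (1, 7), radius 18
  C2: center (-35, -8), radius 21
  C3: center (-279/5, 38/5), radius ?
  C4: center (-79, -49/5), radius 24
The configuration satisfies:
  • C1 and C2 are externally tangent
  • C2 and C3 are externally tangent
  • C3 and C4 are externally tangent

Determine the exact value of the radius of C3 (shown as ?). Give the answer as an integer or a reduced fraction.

1. [ext C2·C3]  r_C3² + 42r_C3 − 235 = 0  ⇒  r_C3 = 5 (r>0 drops 1)
2. [ext C3·C4]  r_C3² + 48r_C3 − 265 = 0  ⇒  r_C3 = 5 (r>0 drops 1)

5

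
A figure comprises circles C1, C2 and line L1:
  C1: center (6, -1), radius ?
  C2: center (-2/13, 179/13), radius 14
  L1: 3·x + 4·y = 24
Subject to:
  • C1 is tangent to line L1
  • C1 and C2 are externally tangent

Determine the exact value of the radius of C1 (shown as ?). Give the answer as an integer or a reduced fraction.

2

1. [C1‖L1]  r_C1² − 4 = 0  ⇒  r_C1 = 2 (r>0 drops 1)
2. [ext C1·C2]  r_C1² + 28r_C1 − 60 = 0  ⇒  r_C1 = 2 (r>0 drops 1)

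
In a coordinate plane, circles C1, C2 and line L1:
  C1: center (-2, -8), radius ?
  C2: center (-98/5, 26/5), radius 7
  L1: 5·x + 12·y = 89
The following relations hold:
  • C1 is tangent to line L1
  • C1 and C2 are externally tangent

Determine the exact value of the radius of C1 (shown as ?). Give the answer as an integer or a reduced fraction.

15

1. [C1‖L1]  r_C1² − 225 = 0  ⇒  r_C1 = 15 (r>0 drops 1)
2. [ext C1·C2]  r_C1² + 14r_C1 − 435 = 0  ⇒  r_C1 = 15 (r>0 drops 1)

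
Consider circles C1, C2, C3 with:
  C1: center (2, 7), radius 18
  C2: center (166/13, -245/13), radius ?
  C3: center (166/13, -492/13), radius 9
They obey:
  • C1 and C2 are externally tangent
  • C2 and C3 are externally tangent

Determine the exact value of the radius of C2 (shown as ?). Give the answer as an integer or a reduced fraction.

10

1. [ext C1·C2]  r_C2² + 36r_C2 − 460 = 0  ⇒  r_C2 = 10 (r>0 drops 1)
2. [ext C2·C3]  r_C2² + 18r_C2 − 280 = 0  ⇒  r_C2 = 10 (r>0 drops 1)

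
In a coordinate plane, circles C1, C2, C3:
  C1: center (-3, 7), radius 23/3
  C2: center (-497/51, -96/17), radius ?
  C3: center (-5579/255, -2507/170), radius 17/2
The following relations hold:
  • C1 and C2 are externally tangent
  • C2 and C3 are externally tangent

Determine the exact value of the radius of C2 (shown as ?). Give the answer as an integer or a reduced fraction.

1. [ext C1·C2]  r_C2² + (46/3)r_C2 − 440/3 = 0  ⇒  r_C2 = 20/3 (r>0 drops 1)
2. [ext C2·C3]  r_C2² + 17r_C2 − 1420/9 = 0  ⇒  r_C2 = 20/3 (r>0 drops 1)

20/3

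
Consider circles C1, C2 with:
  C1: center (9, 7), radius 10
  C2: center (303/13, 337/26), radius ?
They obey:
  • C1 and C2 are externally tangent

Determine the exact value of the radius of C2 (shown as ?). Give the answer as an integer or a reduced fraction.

1. [ext C1·C2]  r_C2² + 20r_C2 − 561/4 = 0  ⇒  r_C2 = 11/2 (r>0 drops 1)

11/2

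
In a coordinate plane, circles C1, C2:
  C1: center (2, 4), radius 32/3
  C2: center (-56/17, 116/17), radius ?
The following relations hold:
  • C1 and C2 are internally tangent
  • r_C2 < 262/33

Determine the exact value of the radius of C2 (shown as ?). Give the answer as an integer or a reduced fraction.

14/3

1. [int C1,C2]  r_C2² − (64/3)r_C2 + 700/9 = 0  ⇒  r_C2 = 14/3 or 50/3
2. given r_C2 < 262/33: keep 14/3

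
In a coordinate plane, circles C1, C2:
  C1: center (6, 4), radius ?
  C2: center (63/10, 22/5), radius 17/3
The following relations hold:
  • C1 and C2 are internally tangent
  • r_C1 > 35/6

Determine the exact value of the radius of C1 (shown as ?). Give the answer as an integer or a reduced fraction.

1. [int C1,C2]  r_C1² − (34/3)r_C1 + 1147/36 = 0  ⇒  r_C1 = 31/6 or 37/6
2. given r_C1 > 35/6: keep 37/6

37/6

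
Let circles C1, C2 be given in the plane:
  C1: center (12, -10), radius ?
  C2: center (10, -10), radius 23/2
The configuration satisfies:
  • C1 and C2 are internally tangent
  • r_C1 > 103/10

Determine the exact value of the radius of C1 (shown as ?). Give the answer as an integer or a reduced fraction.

27/2

1. [int C1,C2]  r_C1² − 23r_C1 + 513/4 = 0  ⇒  r_C1 = 19/2 or 27/2
2. given r_C1 > 103/10: keep 27/2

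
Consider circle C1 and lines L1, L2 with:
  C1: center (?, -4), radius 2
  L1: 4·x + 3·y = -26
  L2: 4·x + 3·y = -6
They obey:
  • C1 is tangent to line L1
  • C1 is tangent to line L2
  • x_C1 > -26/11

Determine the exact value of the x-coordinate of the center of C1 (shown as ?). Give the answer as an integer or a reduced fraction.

-1

1. [C1‖L1]  x_C1² + 7x_C1 + 6 = 0  ⇒  x_C1 = -6 or -1
2. [C1‖L2]  x_C1² − 3x_C1 − 4 = 0  ⇒  x_C1 = -1 or 4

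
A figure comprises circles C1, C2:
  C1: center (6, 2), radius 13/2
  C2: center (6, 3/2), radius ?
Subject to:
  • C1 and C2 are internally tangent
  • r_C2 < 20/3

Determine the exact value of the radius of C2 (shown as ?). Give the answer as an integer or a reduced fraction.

6

1. [int C1,C2]  r_C2² − 13r_C2 + 42 = 0  ⇒  r_C2 = 6 or 7
2. given r_C2 < 20/3: keep 6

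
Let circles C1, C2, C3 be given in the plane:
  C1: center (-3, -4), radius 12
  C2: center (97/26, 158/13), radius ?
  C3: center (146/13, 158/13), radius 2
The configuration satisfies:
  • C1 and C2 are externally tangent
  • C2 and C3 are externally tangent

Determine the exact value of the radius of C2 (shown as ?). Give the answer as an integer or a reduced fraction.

11/2

1. [ext C1·C2]  r_C2² + 24r_C2 − 649/4 = 0  ⇒  r_C2 = 11/2 (r>0 drops 1)
2. [ext C2·C3]  r_C2² + 4r_C2 − 209/4 = 0  ⇒  r_C2 = 11/2 (r>0 drops 1)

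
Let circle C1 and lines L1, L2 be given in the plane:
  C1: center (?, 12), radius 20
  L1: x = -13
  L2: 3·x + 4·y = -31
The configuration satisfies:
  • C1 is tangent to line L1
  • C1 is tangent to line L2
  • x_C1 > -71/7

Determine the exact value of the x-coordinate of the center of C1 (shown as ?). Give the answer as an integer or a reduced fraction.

7

1. [C1‖L1]  x_C1² + 26x_C1 − 231 = 0  ⇒  x_C1 = -33 or 7
2. [C1‖L2]  x_C1² + (158/3)x_C1 − 1253/3 = 0  ⇒  x_C1 = -179/3 or 7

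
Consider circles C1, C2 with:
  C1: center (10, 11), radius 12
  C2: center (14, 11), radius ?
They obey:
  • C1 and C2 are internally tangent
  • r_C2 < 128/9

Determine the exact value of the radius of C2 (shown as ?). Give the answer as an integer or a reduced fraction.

8

1. [int C1,C2]  r_C2² − 24r_C2 + 128 = 0  ⇒  r_C2 = 8 or 16
2. given r_C2 < 128/9: keep 8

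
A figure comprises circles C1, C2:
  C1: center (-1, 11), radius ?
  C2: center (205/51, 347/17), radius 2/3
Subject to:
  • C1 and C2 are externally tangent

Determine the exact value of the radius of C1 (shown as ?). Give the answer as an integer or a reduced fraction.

10

1. [ext C1·C2]  r_C1² + (4/3)r_C1 − 340/3 = 0  ⇒  r_C1 = 10 (r>0 drops 1)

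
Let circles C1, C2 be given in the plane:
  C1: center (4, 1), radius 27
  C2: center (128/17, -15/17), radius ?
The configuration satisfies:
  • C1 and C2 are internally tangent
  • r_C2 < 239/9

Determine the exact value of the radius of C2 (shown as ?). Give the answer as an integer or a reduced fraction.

23

1. [int C1,C2]  r_C2² − 54r_C2 + 713 = 0  ⇒  r_C2 = 23 or 31
2. given r_C2 < 239/9: keep 23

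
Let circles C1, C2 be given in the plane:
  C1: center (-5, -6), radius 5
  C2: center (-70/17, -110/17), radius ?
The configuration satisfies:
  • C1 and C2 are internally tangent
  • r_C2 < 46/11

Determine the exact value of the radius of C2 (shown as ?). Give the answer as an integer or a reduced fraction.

1. [int C1,C2]  r_C2² − 10r_C2 + 24 = 0  ⇒  r_C2 = 4 or 6
2. given r_C2 < 46/11: keep 4

4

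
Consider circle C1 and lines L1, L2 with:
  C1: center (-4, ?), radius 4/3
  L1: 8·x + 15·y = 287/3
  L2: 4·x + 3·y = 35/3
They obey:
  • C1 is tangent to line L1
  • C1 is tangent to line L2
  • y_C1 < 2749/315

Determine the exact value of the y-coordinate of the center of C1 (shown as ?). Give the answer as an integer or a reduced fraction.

1. [C1‖L1]  y_C1² − (766/45)y_C1 + 3157/45 = 0  ⇒  y_C1 = 7 or 451/45
2. [C1‖L2]  y_C1² − (166/9)y_C1 + 721/9 = 0  ⇒  y_C1 = 7 or 103/9

7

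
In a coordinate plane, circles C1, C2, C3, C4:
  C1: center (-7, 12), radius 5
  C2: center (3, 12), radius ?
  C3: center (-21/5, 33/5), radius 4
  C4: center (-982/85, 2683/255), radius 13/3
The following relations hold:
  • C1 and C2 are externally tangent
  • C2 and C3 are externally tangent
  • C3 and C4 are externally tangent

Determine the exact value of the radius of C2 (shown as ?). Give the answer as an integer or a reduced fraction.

1. [ext C1·C2]  r_C2² + 10r_C2 − 75 = 0  ⇒  r_C2 = 5 (r>0 drops 1)
2. [ext C2·C3]  r_C2² + 8r_C2 − 65 = 0  ⇒  r_C2 = 5 (r>0 drops 1)

5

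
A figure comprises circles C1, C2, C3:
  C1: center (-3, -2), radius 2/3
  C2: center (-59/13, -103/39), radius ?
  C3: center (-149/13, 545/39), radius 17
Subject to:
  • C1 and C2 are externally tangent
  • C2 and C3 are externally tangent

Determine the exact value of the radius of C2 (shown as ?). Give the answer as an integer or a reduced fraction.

1

1. [ext C1·C2]  r_C2² + (4/3)r_C2 − 7/3 = 0  ⇒  r_C2 = 1 (r>0 drops 1)
2. [ext C2·C3]  r_C2² + 34r_C2 − 35 = 0  ⇒  r_C2 = 1 (r>0 drops 1)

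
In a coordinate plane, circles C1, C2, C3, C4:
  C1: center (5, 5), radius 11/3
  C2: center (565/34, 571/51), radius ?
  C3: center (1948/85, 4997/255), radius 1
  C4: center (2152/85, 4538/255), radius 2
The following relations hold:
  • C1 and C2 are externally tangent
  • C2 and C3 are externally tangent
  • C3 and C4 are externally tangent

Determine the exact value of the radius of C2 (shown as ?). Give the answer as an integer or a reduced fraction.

1. [ext C1·C2]  r_C2² + (22/3)r_C2 − 1919/12 = 0  ⇒  r_C2 = 19/2 (r>0 drops 1)
2. [ext C2·C3]  r_C2² + 2r_C2 − 437/4 = 0  ⇒  r_C2 = 19/2 (r>0 drops 1)

19/2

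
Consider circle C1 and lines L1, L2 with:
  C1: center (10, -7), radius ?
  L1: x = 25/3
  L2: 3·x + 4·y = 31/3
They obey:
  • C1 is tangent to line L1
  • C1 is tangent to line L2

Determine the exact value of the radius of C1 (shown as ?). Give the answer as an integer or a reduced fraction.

5/3

1. [C1‖L1]  r_C1² − 25/9 = 0  ⇒  r_C1 = 5/3 (r>0 drops 1)
2. [C1‖L2]  r_C1² − 25/9 = 0  ⇒  r_C1 = 5/3 (r>0 drops 1)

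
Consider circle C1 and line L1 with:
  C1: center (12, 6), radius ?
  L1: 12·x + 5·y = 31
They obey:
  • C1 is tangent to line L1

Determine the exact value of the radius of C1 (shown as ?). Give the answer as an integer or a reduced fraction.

11

1. [C1‖L1]  r_C1² − 121 = 0  ⇒  r_C1 = 11 (r>0 drops 1)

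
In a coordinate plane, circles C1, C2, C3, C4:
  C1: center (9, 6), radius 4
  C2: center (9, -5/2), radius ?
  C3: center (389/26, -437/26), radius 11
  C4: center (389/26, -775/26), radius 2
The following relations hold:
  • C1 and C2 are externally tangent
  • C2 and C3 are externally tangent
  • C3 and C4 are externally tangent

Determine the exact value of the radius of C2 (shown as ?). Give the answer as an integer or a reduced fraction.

9/2

1. [ext C1·C2]  r_C2² + 8r_C2 − 225/4 = 0  ⇒  r_C2 = 9/2 (r>0 drops 1)
2. [ext C2·C3]  r_C2² + 22r_C2 − 477/4 = 0  ⇒  r_C2 = 9/2 (r>0 drops 1)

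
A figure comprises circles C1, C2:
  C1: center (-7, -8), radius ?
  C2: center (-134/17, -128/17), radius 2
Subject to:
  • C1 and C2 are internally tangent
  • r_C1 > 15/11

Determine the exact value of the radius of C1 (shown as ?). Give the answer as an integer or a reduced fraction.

3

1. [int C1,C2]  r_C1² − 4r_C1 + 3 = 0  ⇒  r_C1 = 1 or 3
2. given r_C1 > 15/11: keep 3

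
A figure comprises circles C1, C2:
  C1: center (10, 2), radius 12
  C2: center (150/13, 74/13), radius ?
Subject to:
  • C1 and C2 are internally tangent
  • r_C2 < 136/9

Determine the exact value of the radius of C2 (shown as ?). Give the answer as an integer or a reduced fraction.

1. [int C1,C2]  r_C2² − 24r_C2 + 128 = 0  ⇒  r_C2 = 8 or 16
2. given r_C2 < 136/9: keep 8

8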